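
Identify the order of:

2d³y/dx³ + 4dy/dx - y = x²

The order is 3 (highest derivative is of order 3).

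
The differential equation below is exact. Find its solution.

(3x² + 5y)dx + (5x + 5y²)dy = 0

Verify exactness: ∂M/∂y = ∂N/∂x ✓
Find F(x,y) such that ∂F/∂x = M, ∂F/∂y = N
Solution: x³ + 5xy + 5y³/3 = C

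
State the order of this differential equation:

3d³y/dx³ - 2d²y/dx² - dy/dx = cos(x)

The order is 3 (highest derivative is of order 3).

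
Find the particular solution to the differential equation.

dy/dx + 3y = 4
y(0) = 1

General solution: y = 4/3 + Ce^(-3x)
Applying y(0) = 1: C = 1 - 4/3 = -1/3
Particular solution: y = 4/3 - (1/3)e^(-3x)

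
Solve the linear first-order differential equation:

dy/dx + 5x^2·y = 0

Using integrating factor method:

General solution: y = Ce^(-5x^3/3)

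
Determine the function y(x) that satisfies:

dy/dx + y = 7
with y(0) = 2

General solution: y = 7 + Ce^(-x)
Applying y(0) = 2: C = 2 - 7 = -5
Particular solution: y = 7 - 5e^(-x)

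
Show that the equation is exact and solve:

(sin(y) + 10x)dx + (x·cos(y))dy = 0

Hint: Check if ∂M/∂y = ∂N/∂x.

Verify exactness: ∂M/∂y = ∂N/∂x ✓
Find F(x,y) such that ∂F/∂x = M, ∂F/∂y = N
Solution: x·sin(y) + 5x² = C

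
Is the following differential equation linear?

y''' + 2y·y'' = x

No. Nonlinear (y·y'' term)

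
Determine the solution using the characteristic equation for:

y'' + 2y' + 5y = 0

Characteristic equation: r² + 2r + 5 = 0
Roots: r = -1 ± 2i (complex conjugates)
General solution: y = e^(-x)(C₁cos(2x) + C₂sin(2x))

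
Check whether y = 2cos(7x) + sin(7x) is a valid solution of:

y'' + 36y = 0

Verification:
y'' = -98cos(7x) - 49sin(7x)
y'' + 36y ≠ 0 (frequency mismatch: got 49 instead of 36)

No, it is not a solution.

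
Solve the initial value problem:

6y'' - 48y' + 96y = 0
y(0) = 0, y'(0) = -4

General solution: y = (C₁ + C₂x)e^(4x)
Repeated root r = 4
Applying ICs: C₁ = 0, C₂ = -4
Particular solution: y = -4xe^(4x)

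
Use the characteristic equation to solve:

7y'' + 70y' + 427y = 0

Characteristic equation: 7r² + 70r + 427 = 0
Divide by 7: r² + 10r + 61 = 0
Roots: r = -5 ± 6i (complex conjugates)
General solution: y = e^(-5x)(C₁cos(6x) + C₂sin(6x))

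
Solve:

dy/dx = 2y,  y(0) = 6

General solution: y = Ce^(2x)
Applying IC y(0) = 6:
Particular solution: y = 6e^(2x)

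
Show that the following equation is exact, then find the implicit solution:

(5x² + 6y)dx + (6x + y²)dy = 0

Verify exactness: ∂M/∂y = ∂N/∂x ✓
Find F(x,y) such that ∂F/∂x = M, ∂F/∂y = N
Solution: 5x³/3 + 6xy + y³/3 = C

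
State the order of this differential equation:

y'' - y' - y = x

The order is 2 (highest derivative is of order 2).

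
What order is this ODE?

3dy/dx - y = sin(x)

The order is 1 (highest derivative is of order 1).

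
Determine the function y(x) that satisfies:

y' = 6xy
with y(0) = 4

General solution: y = Ce^(3x²)
Applying IC y(0) = 4:
Particular solution: y = 4e^(3x²)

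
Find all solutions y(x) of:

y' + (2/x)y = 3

Using integrating factor method:

General solution: y = x + Cx^(-2)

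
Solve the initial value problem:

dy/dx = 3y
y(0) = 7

General solution: y = Ce^(3x)
Applying IC y(0) = 7:
Particular solution: y = 7e^(3x)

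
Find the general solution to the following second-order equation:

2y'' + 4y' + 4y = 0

Characteristic equation: 2r² + 4r + 4 = 0
Divide by 2: r² + 2r + 2 = 0
Roots: r = -1 ± i (complex conjugates)
General solution: y = e^(-x)(C₁cos(x) + C₂sin(x))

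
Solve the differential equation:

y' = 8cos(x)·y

Separating variables and integrating:
ln|y| = 8sin(x) + C

General solution: y = Ce^(8sin(x))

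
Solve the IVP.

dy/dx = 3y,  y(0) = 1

General solution: y = Ce^(3x)
Applying IC y(0) = 1:
Particular solution: y = e^(3x)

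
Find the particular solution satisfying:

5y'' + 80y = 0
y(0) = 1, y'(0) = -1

General solution: y = C₁cos(4x) + C₂sin(4x)
Complex roots r = ±4i
Applying ICs: C₁ = 1, C₂ = -1/4
Particular solution: y = cos(4x) - (1/4)sin(4x)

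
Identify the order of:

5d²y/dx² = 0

The order is 2 (highest derivative is of order 2).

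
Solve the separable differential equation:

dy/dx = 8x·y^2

Separating variables and integrating:
-1/y = 4x^2 + C

General solution: y^-1 = -4x^2 + C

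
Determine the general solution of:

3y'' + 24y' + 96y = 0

Characteristic equation: 3r² + 24r + 96 = 0
Divide by 3: r² + 8r + 32 = 0
Roots: r = -4 ± 4i (complex conjugates)
General solution: y = e^(-4x)(C₁cos(4x) + C₂sin(4x))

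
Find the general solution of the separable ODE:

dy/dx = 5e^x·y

Separating variables and integrating:
ln|y| = 5e^x + C

General solution: y = Ce^(5e^x)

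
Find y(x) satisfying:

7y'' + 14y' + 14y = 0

Characteristic equation: 7r² + 14r + 14 = 0
Divide by 7: r² + 2r + 2 = 0
Roots: r = -1 ± i (complex conjugates)
General solution: y = e^(-x)(C₁cos(x) + C₂sin(x))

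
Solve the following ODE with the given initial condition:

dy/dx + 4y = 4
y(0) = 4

General solution: y = 1 + Ce^(-4x)
Applying y(0) = 4: C = 4 - 1 = 3
Particular solution: y = 1 + 3e^(-4x)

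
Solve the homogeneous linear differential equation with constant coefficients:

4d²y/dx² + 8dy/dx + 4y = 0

Characteristic equation: 4r² + 8r + 4 = 0
Divide by 4: r² + 2r + 1 = 0
Factored: (r + 1)² = 0
Repeated root: r = -1
General solution: y = (C₁ + C₂x)e^(-x)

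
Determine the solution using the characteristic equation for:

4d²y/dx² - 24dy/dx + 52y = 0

Characteristic equation: 4r² - 24r + 52 = 0
Divide by 4: r² - 6r + 13 = 0
Roots: r = 3 ± 2i (complex conjugates)
General solution: y = e^(3x)(C₁cos(2x) + C₂sin(2x))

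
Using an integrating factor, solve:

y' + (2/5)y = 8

Using integrating factor method:

General solution: y = 20 + Ce^(-2x/5)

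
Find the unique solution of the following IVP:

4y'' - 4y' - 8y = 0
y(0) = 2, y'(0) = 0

General solution: y = C₁e^(2x) + C₂e^(-x)
Applying ICs: C₁ = 2/3, C₂ = 4/3
Particular solution: y = (2/3)e^(2x) + (4/3)e^(-x)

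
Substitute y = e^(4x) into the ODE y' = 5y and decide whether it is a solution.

Verification:
y = e^(4x)
y' = 4e^(4x)
But 5y = 5e^(4x)
y' ≠ 5y — the derivative does not match

No, it is not a solution.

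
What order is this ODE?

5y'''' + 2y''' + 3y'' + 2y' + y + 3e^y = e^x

The order is 4 (highest derivative is of order 4).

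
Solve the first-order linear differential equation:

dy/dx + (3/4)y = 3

Using integrating factor method:

General solution: y = 4 + Ce^(-3x/4)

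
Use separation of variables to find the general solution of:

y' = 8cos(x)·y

Separating variables and integrating:
ln|y| = 8sin(x) + C

General solution: y = Ce^(8sin(x))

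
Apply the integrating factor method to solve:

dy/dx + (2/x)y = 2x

Using integrating factor method:

General solution: y = (1/2)x^2 + Cx^(-2)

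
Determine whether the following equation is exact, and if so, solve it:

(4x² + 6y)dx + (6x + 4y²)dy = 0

Verify exactness: ∂M/∂y = ∂N/∂x ✓
Find F(x,y) such that ∂F/∂x = M, ∂F/∂y = N
Solution: 4x³/3 + 6xy + 4y³/3 = C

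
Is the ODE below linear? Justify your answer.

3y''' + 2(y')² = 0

No. Nonlinear ((y')² term)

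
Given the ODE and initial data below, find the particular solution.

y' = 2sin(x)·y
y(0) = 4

General solution: y = Ce^(-2cos(x))
Applying IC y(0) = 4:
Particular solution: y = 4e^(2(1-cos(x)))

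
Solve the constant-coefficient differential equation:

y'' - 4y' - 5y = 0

Characteristic equation: r² - 4r - 5 = 0
Roots: r = 5, -1 (distinct real)
General solution: y = C₁e^(5x) + C₂e^(-x)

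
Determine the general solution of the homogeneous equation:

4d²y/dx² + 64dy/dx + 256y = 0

Characteristic equation: 4r² + 64r + 256 = 0
Divide by 4: r² + 16r + 64 = 0
Factored: (r + 8)² = 0
Repeated root: r = -8
General solution: y = (C₁ + C₂x)e^(-8x)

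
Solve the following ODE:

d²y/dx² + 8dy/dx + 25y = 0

Characteristic equation: r² + 8r + 25 = 0
Roots: r = -4 ± 3i (complex conjugates)
General solution: y = e^(-4x)(C₁cos(3x) + C₂sin(3x))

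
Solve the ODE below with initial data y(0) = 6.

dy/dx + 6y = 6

General solution: y = 1 + Ce^(-6x)
Applying y(0) = 6: C = 6 - 1 = 5
Particular solution: y = 1 + 5e^(-6x)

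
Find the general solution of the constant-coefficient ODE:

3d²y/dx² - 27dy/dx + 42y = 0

Characteristic equation: 3r² - 27r + 42 = 0
Divide by 3: r² - 9r + 14 = 0
Roots: r = 7, 2 (distinct real)
General solution: y = C₁e^(7x) + C₂e^(2x)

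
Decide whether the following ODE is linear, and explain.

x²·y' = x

Linear (y and its derivatives appear to the first power only, no products of y terms)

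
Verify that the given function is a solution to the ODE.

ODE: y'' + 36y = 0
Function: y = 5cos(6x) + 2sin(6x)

Verification:
y'' = -180cos(6x) - 72sin(6x)
y'' + 36y = 0 ✓

Yes, it is a solution.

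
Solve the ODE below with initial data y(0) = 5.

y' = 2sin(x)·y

General solution: y = Ce^(-2cos(x))
Applying IC y(0) = 5:
Particular solution: y = 5e^(2(1-cos(x)))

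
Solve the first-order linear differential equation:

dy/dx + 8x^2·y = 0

Using integrating factor method:

General solution: y = Ce^(-8x^3/3)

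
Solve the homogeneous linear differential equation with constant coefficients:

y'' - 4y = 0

Characteristic equation: r² - 4 = 0
Roots: r = 2, -2 (distinct real)
General solution: y = C₁e^(2x) + C₂e^(-2x)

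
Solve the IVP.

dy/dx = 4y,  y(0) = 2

General solution: y = Ce^(4x)
Applying IC y(0) = 2:
Particular solution: y = 2e^(4x)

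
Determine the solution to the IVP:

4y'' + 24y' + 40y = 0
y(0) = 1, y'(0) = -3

General solution: y = e^(-3x)(C₁cos(x) + C₂sin(x))
Complex roots r = -3 ± i
Applying ICs: C₁ = 1, C₂ = 0
Particular solution: y = e^(-3x)(cos(x))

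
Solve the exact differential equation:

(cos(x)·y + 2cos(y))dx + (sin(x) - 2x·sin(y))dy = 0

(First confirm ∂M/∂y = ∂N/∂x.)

Verify exactness: ∂M/∂y = ∂N/∂x ✓
Find F(x,y) such that ∂F/∂x = M, ∂F/∂y = N
Solution: sin(x)·y + 2x·cos(y) = C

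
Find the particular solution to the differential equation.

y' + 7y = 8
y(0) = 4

General solution: y = 8/7 + Ce^(-7x)
Applying y(0) = 4: C = 4 - 8/7 = 20/7
Particular solution: y = 8/7 + (20/7)e^(-7x)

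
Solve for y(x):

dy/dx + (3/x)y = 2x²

Using integrating factor method:

General solution: y = (1/3)x^3 + Cx^(-3)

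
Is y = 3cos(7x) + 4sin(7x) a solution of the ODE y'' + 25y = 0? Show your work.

Verification:
y'' = -147cos(7x) - 196sin(7x)
y'' + 25y ≠ 0 (frequency mismatch: got 49 instead of 25)

No, it is not a solution.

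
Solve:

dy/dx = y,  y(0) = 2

General solution: y = Ce^x
Applying IC y(0) = 2:
Particular solution: y = 2e^x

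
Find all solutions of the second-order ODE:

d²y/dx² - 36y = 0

Characteristic equation: r² - 36 = 0
Roots: r = 6, -6 (distinct real)
General solution: y = C₁e^(6x) + C₂e^(-6x)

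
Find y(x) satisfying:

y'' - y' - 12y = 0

Characteristic equation: r² - r - 12 = 0
Roots: r = 4, -3 (distinct real)
General solution: y = C₁e^(4x) + C₂e^(-3x)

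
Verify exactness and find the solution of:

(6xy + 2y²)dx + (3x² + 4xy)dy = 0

Verify exactness: ∂M/∂y = ∂N/∂x ✓
Find F(x,y) such that ∂F/∂x = M, ∂F/∂y = N
Solution: 3x²y + 2xy² = C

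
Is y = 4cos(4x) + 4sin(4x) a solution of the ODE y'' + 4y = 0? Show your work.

Verification:
y'' = -64cos(4x) - 64sin(4x)
y'' + 4y ≠ 0 (frequency mismatch: got 16 instead of 4)

No, it is not a solution.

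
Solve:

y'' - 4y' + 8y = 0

Characteristic equation: r² - 4r + 8 = 0
Roots: r = 2 ± 2i (complex conjugates)
General solution: y = e^(2x)(C₁cos(2x) + C₂sin(2x))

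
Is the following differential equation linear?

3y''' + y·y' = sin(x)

No. Nonlinear (product y·y')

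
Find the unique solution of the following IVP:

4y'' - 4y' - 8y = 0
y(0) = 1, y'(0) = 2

General solution: y = C₁e^(2x) + C₂e^(-x)
Applying ICs: C₁ = 1, C₂ = 0
Particular solution: y = e^(2x)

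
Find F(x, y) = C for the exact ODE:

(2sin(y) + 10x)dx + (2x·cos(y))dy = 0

Verify exactness: ∂M/∂y = ∂N/∂x ✓
Find F(x,y) such that ∂F/∂x = M, ∂F/∂y = N
Solution: 2x·sin(y) + 5x² = C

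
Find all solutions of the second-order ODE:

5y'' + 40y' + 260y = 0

Characteristic equation: 5r² + 40r + 260 = 0
Divide by 5: r² + 8r + 52 = 0
Roots: r = -4 ± 6i (complex conjugates)
General solution: y = e^(-4x)(C₁cos(6x) + C₂sin(6x))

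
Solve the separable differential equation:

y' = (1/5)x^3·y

Separating variables and integrating:
ln|y| = x^4/20 + C

General solution: y = Ce^(x^4/20)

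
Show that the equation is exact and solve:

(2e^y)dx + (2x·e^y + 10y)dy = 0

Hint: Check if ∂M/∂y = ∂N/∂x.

Verify exactness: ∂M/∂y = ∂N/∂x ✓
Find F(x,y) such that ∂F/∂x = M, ∂F/∂y = N
Solution: 2x·e^y + 5y² = C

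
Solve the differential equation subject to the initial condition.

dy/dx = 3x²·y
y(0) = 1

General solution: y = Ce^(x³)
Applying IC y(0) = 1:
Particular solution: y = e^(x³)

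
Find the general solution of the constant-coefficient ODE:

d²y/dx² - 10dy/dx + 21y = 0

Characteristic equation: r² - 10r + 21 = 0
Roots: r = 3, 7 (distinct real)
General solution: y = C₁e^(3x) + C₂e^(7x)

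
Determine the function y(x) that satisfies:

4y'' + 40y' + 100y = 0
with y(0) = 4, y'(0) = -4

General solution: y = (C₁ + C₂x)e^(-5x)
Repeated root r = -5
Applying ICs: C₁ = 4, C₂ = 16
Particular solution: y = (4 + 16x)e^(-5x)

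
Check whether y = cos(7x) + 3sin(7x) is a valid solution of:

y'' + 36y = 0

Verification:
y'' = -49cos(7x) - 147sin(7x)
y'' + 36y ≠ 0 (frequency mismatch: got 49 instead of 36)

No, it is not a solution.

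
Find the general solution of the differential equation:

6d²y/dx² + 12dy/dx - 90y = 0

Characteristic equation: 6r² + 12r - 90 = 0
Divide by 6: r² + 2r - 15 = 0
Roots: r = 3, -5 (distinct real)
General solution: y = C₁e^(3x) + C₂e^(-5x)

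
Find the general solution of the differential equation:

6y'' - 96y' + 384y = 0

Characteristic equation: 6r² - 96r + 384 = 0
Divide by 6: r² - 16r + 64 = 0
Factored: (r - 8)² = 0
Repeated root: r = 8
General solution: y = (C₁ + C₂x)e^(8x)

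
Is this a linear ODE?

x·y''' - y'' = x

Yes. Linear (y and its derivatives appear to the first power only, no products of y terms)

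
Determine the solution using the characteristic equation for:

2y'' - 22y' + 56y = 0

Characteristic equation: 2r² - 22r + 56 = 0
Divide by 2: r² - 11r + 28 = 0
Roots: r = 7, 4 (distinct real)
General solution: y = C₁e^(7x) + C₂e^(4x)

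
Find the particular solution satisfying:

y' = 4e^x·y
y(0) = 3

General solution: y = Ce^(4e^x)
Applying IC y(0) = 3:
Particular solution: y = 3e^(4(e^x - 1))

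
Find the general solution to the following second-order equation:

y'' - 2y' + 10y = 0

Characteristic equation: r² - 2r + 10 = 0
Roots: r = 1 ± 3i (complex conjugates)
General solution: y = e^x(C₁cos(3x) + C₂sin(3x))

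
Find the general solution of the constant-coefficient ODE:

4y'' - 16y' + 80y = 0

Characteristic equation: 4r² - 16r + 80 = 0
Divide by 4: r² - 4r + 20 = 0
Roots: r = 2 ± 4i (complex conjugates)
General solution: y = e^(2x)(C₁cos(4x) + C₂sin(4x))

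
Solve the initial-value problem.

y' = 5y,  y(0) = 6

General solution: y = Ce^(5x)
Applying IC y(0) = 6:
Particular solution: y = 6e^(5x)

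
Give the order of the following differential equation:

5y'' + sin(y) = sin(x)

The order is 2 (highest derivative is of order 2).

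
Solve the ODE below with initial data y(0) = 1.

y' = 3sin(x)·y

General solution: y = Ce^(-3cos(x))
Applying IC y(0) = 1:
Particular solution: y = e^(3(1-cos(x)))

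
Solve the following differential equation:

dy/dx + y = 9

Using integrating factor method:

General solution: y = 9 + Ce^(-x)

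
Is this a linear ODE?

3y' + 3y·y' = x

No. Nonlinear (product y·y')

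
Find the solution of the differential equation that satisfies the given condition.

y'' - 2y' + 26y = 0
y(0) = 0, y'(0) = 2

General solution: y = e^x(C₁cos(5x) + C₂sin(5x))
Complex roots r = 1 ± 5i
Applying ICs: C₁ = 0, C₂ = 2/5
Particular solution: y = e^x((2/5)sin(5x))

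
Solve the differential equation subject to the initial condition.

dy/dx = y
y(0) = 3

General solution: y = Ce^x
Applying IC y(0) = 3:
Particular solution: y = 3e^x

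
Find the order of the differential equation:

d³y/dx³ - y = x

The order is 3 (highest derivative is of order 3).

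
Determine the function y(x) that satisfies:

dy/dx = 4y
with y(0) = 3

General solution: y = Ce^(4x)
Applying IC y(0) = 3:
Particular solution: y = 3e^(4x)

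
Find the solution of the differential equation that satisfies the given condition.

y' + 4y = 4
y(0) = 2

General solution: y = 1 + Ce^(-4x)
Applying y(0) = 2: C = 2 - 1 = 1
Particular solution: y = 1 + e^(-4x)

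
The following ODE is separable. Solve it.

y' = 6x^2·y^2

Separating variables and integrating:
-1/y = 2x^3 + C

General solution: y^-1 = -2x^3 + C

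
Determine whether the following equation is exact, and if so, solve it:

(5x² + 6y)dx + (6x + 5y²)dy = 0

Verify exactness: ∂M/∂y = ∂N/∂x ✓
Find F(x,y) such that ∂F/∂x = M, ∂F/∂y = N
Solution: 5x³/3 + 6xy + 5y³/3 = C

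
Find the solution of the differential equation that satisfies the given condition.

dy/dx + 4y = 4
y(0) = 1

General solution: y = 1 + Ce^(-4x)
Applying y(0) = 1: C = 1 - 1 = 0
Particular solution: y = 1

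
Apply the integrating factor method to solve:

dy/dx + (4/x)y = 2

Using integrating factor method:

General solution: y = (2/5)x + Cx^(-4)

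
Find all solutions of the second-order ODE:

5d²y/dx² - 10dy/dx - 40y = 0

Characteristic equation: 5r² - 10r - 40 = 0
Divide by 5: r² - 2r - 8 = 0
Roots: r = 4, -2 (distinct real)
General solution: y = C₁e^(4x) + C₂e^(-2x)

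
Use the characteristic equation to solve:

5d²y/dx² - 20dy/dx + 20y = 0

Characteristic equation: 5r² - 20r + 20 = 0
Divide by 5: r² - 4r + 4 = 0
Factored: (r - 2)² = 0
Repeated root: r = 2
General solution: y = (C₁ + C₂x)e^(2x)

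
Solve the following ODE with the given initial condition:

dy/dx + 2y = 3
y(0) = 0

General solution: y = 3/2 + Ce^(-2x)
Applying y(0) = 0: C = 0 - 3/2 = -3/2
Particular solution: y = 3/2 - (3/2)e^(-2x)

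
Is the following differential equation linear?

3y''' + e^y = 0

No. Nonlinear (e^y is nonlinear in y)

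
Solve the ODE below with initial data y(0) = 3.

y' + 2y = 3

General solution: y = 3/2 + Ce^(-2x)
Applying y(0) = 3: C = 3 - 3/2 = 3/2
Particular solution: y = 3/2 + (3/2)e^(-2x)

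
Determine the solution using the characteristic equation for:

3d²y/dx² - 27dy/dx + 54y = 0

Characteristic equation: 3r² - 27r + 54 = 0
Divide by 3: r² - 9r + 18 = 0
Roots: r = 6, 3 (distinct real)
General solution: y = C₁e^(6x) + C₂e^(3x)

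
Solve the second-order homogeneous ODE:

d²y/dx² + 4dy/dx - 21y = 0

Characteristic equation: r² + 4r - 21 = 0
Roots: r = 3, -7 (distinct real)
General solution: y = C₁e^(3x) + C₂e^(-7x)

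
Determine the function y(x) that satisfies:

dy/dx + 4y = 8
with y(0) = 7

General solution: y = 2 + Ce^(-4x)
Applying y(0) = 7: C = 7 - 2 = 5
Particular solution: y = 2 + 5e^(-4x)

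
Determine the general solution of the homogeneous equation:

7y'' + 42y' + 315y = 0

Characteristic equation: 7r² + 42r + 315 = 0
Divide by 7: r² + 6r + 45 = 0
Roots: r = -3 ± 6i (complex conjugates)
General solution: y = e^(-3x)(C₁cos(6x) + C₂sin(6x))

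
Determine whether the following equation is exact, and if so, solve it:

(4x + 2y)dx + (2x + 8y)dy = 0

Verify exactness: ∂M/∂y = ∂N/∂x ✓
Find F(x,y) such that ∂F/∂x = M, ∂F/∂y = N
Solution: 2x² + 2xy + 4y² = C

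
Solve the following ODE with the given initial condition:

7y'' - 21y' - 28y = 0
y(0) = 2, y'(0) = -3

General solution: y = C₁e^(4x) + C₂e^(-x)
Applying ICs: C₁ = -1/5, C₂ = 11/5
Particular solution: y = -(1/5)e^(4x) + (11/5)e^(-x)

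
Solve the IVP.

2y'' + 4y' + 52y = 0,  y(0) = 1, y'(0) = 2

General solution: y = e^(-x)(C₁cos(5x) + C₂sin(5x))
Complex roots r = -1 ± 5i
Applying ICs: C₁ = 1, C₂ = 3/5
Particular solution: y = e^(-x)(cos(5x) + (3/5)sin(5x))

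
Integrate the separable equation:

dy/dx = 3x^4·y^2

Separating variables and integrating:
-1/y = 3x^5/5 + C

General solution: y^-1 = (-3/5)x^5 + C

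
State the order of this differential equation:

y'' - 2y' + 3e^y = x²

The order is 2 (highest derivative is of order 2).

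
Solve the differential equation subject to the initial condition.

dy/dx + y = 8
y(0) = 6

General solution: y = 8 + Ce^(-x)
Applying y(0) = 6: C = 6 - 8 = -2
Particular solution: y = 8 - 2e^(-x)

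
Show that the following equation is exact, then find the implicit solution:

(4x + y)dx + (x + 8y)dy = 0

Verify exactness: ∂M/∂y = ∂N/∂x ✓
Find F(x,y) such that ∂F/∂x = M, ∂F/∂y = N
Solution: 2x² + xy + 4y² = C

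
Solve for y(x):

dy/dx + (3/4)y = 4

Using integrating factor method:

General solution: y = 16/3 + Ce^(-3x/4)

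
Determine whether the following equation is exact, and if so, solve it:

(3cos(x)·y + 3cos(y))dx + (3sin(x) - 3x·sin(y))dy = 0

Verify exactness: ∂M/∂y = ∂N/∂x ✓
Find F(x,y) such that ∂F/∂x = M, ∂F/∂y = N
Solution: 3sin(x)·y + 3x·cos(y) = C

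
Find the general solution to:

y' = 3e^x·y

Separating variables and integrating:
ln|y| = 3e^x + C

General solution: y = Ce^(3e^x)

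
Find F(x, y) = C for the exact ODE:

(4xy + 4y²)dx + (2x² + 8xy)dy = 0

Verify exactness: ∂M/∂y = ∂N/∂x ✓
Find F(x,y) such that ∂F/∂x = M, ∂F/∂y = N
Solution: 2x²y + 4xy² = C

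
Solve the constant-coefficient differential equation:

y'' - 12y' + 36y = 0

Characteristic equation: r² - 12r + 36 = 0
Factored: (r - 6)² = 0
Repeated root: r = 6
General solution: y = (C₁ + C₂x)e^(6x)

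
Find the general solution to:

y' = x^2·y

Separating variables and integrating:
ln|y| = x^3/3 + C

General solution: y = Ce^(x^3/3)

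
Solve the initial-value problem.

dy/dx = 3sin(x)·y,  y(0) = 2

General solution: y = Ce^(-3cos(x))
Applying IC y(0) = 2:
Particular solution: y = 2e^(3(1-cos(x)))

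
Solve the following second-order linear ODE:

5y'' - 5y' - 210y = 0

Characteristic equation: 5r² - 5r - 210 = 0
Divide by 5: r² - r - 42 = 0
Roots: r = 7, -6 (distinct real)
General solution: y = C₁e^(7x) + C₂e^(-6x)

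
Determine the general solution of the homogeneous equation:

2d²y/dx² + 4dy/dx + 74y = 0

Characteristic equation: 2r² + 4r + 74 = 0
Divide by 2: r² + 2r + 37 = 0
Roots: r = -1 ± 6i (complex conjugates)
General solution: y = e^(-x)(C₁cos(6x) + C₂sin(6x))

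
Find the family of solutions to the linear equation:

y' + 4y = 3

Using integrating factor method:

General solution: y = 3/4 + Ce^(-4x)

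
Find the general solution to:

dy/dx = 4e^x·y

Separating variables and integrating:
ln|y| = 4e^x + C

General solution: y = Ce^(4e^x)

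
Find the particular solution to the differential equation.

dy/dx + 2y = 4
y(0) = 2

General solution: y = 2 + Ce^(-2x)
Applying y(0) = 2: C = 2 - 2 = 0
Particular solution: y = 2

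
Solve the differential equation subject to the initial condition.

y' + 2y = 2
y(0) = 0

General solution: y = 1 + Ce^(-2x)
Applying y(0) = 0: C = 0 - 1 = -1
Particular solution: y = 1 - e^(-2x)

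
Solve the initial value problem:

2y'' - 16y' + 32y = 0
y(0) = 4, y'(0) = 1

General solution: y = (C₁ + C₂x)e^(4x)
Repeated root r = 4
Applying ICs: C₁ = 4, C₂ = -15
Particular solution: y = (4 - 15x)e^(4x)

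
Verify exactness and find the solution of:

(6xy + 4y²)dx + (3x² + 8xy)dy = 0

Verify exactness: ∂M/∂y = ∂N/∂x ✓
Find F(x,y) such that ∂F/∂x = M, ∂F/∂y = N
Solution: 3x²y + 4xy² = C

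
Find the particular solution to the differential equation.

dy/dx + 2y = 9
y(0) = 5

General solution: y = 9/2 + Ce^(-2x)
Applying y(0) = 5: C = 5 - 9/2 = 1/2
Particular solution: y = 9/2 + (1/2)e^(-2x)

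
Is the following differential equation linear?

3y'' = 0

Yes. Linear (y and its derivatives appear to the first power only, no products of y terms)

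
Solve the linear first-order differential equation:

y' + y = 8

Using integrating factor method:

General solution: y = 8 + Ce^(-x)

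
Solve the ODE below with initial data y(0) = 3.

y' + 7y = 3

General solution: y = 3/7 + Ce^(-7x)
Applying y(0) = 3: C = 3 - 3/7 = 18/7
Particular solution: y = 3/7 + (18/7)e^(-7x)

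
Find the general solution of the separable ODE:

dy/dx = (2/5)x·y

Separating variables and integrating:
ln|y| = x^2/5 + C

General solution: y = Ce^(x^2/5)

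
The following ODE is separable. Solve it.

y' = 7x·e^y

Separating variables and integrating:
-e^(-y) = 7x²/2 + C

General solution: y = -ln(C - 7x²/2)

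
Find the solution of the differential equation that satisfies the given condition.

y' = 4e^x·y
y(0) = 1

General solution: y = Ce^(4e^x)
Applying IC y(0) = 1:
Particular solution: y = e^(4(e^x - 1))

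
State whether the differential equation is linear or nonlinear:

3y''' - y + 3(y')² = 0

Nonlinear ((y')² term)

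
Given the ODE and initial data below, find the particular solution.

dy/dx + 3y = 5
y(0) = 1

General solution: y = 5/3 + Ce^(-3x)
Applying y(0) = 1: C = 1 - 5/3 = -2/3
Particular solution: y = 5/3 - (2/3)e^(-3x)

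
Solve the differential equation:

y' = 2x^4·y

Separating variables and integrating:
ln|y| = 2x^5/5 + C

General solution: y = Ce^(2x^5/5)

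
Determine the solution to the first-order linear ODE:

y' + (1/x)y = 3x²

Using integrating factor method:

General solution: y = (3/4)x^3 + C/x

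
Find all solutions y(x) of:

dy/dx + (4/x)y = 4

Using integrating factor method:

General solution: y = (4/5)x + Cx^(-4)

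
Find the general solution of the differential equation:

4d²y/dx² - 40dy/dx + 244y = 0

Characteristic equation: 4r² - 40r + 244 = 0
Divide by 4: r² - 10r + 61 = 0
Roots: r = 5 ± 6i (complex conjugates)
General solution: y = e^(5x)(C₁cos(6x) + C₂sin(6x))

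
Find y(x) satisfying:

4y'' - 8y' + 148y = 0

Characteristic equation: 4r² - 8r + 148 = 0
Divide by 4: r² - 2r + 37 = 0
Roots: r = 1 ± 6i (complex conjugates)
General solution: y = e^x(C₁cos(6x) + C₂sin(6x))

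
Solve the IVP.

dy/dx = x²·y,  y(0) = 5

General solution: y = Ce^(x³/3)
Applying IC y(0) = 5:
Particular solution: y = 5e^(x³/3)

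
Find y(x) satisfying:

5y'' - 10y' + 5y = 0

Characteristic equation: 5r² - 10r + 5 = 0
Divide by 5: r² - 2r + 1 = 0
Factored: (r - 1)² = 0
Repeated root: r = 1
General solution: y = (C₁ + C₂x)e^x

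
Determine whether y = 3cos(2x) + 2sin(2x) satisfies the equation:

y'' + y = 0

Verification:
y'' = -12cos(2x) - 8sin(2x)
y'' + y ≠ 0 (frequency mismatch: got 4 instead of 1)

No, it is not a solution.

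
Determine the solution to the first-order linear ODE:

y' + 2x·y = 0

Using integrating factor method:

General solution: y = Ce^(-x^2)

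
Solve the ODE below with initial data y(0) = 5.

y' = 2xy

General solution: y = Ce^(x²)
Applying IC y(0) = 5:
Particular solution: y = 5e^(x²)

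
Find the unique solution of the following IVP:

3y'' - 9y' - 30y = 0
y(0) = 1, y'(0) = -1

General solution: y = C₁e^(5x) + C₂e^(-2x)
Applying ICs: C₁ = 1/7, C₂ = 6/7
Particular solution: y = (1/7)e^(5x) + (6/7)e^(-2x)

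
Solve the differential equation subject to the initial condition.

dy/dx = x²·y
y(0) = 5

General solution: y = Ce^(x³/3)
Applying IC y(0) = 5:
Particular solution: y = 5e^(x³/3)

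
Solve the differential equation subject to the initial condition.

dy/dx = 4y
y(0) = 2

General solution: y = Ce^(4x)
Applying IC y(0) = 2:
Particular solution: y = 2e^(4x)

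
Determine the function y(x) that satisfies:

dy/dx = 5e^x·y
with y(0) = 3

General solution: y = Ce^(5e^x)
Applying IC y(0) = 3:
Particular solution: y = 3e^(5(e^x - 1))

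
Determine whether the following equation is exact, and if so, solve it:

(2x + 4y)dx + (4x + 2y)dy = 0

Verify exactness: ∂M/∂y = ∂N/∂x ✓
Find F(x,y) such that ∂F/∂x = M, ∂F/∂y = N
Solution: x² + 4xy + y² = C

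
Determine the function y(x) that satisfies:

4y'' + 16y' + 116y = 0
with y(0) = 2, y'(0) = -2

General solution: y = e^(-2x)(C₁cos(5x) + C₂sin(5x))
Complex roots r = -2 ± 5i
Applying ICs: C₁ = 2, C₂ = 2/5
Particular solution: y = e^(-2x)(2cos(5x) + (2/5)sin(5x))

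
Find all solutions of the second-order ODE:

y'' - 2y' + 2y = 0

Characteristic equation: r² - 2r + 2 = 0
Roots: r = 1 ± i (complex conjugates)
General solution: y = e^x(C₁cos(x) + C₂sin(x))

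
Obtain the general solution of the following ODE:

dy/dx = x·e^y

Separating variables and integrating:
-e^(-y) = x²/2 + C

General solution: y = -ln(C - x²/2)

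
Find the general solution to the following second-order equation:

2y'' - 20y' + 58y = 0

Characteristic equation: 2r² - 20r + 58 = 0
Divide by 2: r² - 10r + 29 = 0
Roots: r = 5 ± 2i (complex conjugates)
General solution: y = e^(5x)(C₁cos(2x) + C₂sin(2x))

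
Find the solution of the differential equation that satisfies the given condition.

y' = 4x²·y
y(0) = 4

General solution: y = Ce^(4x³/3)
Applying IC y(0) = 4:
Particular solution: y = 4e^(4x³/3)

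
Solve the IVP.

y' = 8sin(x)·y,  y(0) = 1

General solution: y = Ce^(-8cos(x))
Applying IC y(0) = 1:
Particular solution: y = e^(8(1-cos(x)))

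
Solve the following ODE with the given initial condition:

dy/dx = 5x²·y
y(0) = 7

General solution: y = Ce^(5x³/3)
Applying IC y(0) = 7:
Particular solution: y = 7e^(5x³/3)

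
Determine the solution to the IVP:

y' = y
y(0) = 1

General solution: y = Ce^x
Applying IC y(0) = 1:
Particular solution: y = e^x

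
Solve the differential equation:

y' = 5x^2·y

Separating variables and integrating:
ln|y| = 5x^3/3 + C

General solution: y = Ce^(5x^3/3)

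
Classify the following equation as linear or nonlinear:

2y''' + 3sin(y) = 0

Nonlinear (sin(y) is nonlinear in y)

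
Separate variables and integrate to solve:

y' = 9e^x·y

Separating variables and integrating:
ln|y| = 9e^x + C

General solution: y = Ce^(9e^x)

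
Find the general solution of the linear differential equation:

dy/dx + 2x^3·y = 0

Using integrating factor method:

General solution: y = Ce^(-x^4/2)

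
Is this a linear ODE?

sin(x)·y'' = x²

Yes. Linear (y and its derivatives appear to the first power only, no products of y terms)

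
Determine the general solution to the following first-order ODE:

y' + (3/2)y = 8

Using integrating factor method:

General solution: y = 16/3 + Ce^(-3x/2)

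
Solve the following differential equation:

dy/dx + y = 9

Using integrating factor method:

General solution: y = 9 + Ce^(-x)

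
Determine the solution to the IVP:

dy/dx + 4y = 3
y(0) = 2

General solution: y = 3/4 + Ce^(-4x)
Applying y(0) = 2: C = 2 - 3/4 = 5/4
Particular solution: y = 3/4 + (5/4)e^(-4x)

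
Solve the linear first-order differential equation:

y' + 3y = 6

Using integrating factor method:

General solution: y = 2 + Ce^(-3x)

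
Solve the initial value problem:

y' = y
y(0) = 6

General solution: y = Ce^x
Applying IC y(0) = 6:
Particular solution: y = 6e^x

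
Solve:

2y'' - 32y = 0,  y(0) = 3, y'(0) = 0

General solution: y = C₁e^(4x) + C₂e^(-4x)
Applying ICs: C₁ = 3/2, C₂ = 3/2
Particular solution: y = (3/2)e^(4x) + (3/2)e^(-4x)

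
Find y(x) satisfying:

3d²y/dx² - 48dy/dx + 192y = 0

Characteristic equation: 3r² - 48r + 192 = 0
Divide by 3: r² - 16r + 64 = 0
Factored: (r - 8)² = 0
Repeated root: r = 8
General solution: y = (C₁ + C₂x)e^(8x)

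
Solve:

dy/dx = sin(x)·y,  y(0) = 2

General solution: y = Ce^(-cos(x))
Applying IC y(0) = 2:
Particular solution: y = 2e^(1-cos(x))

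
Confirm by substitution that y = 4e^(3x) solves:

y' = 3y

Verification:
y = 4e^(3x)
y' = 12e^(3x)
3y = 12e^(3x)
y' = 3y ✓

Yes, it is a solution.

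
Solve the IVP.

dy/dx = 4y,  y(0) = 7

General solution: y = Ce^(4x)
Applying IC y(0) = 7:
Particular solution: y = 7e^(4x)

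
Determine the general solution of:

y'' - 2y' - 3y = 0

Characteristic equation: r² - 2r - 3 = 0
Roots: r = 3, -1 (distinct real)
General solution: y = C₁e^(3x) + C₂e^(-x)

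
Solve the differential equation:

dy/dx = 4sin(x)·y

Separating variables and integrating:
ln|y| = -4cos(x) + C

General solution: y = Ce^(-4cos(x))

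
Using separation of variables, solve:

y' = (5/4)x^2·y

Separating variables and integrating:
ln|y| = 5x^3/12 + C

General solution: y = Ce^(5x^3/12)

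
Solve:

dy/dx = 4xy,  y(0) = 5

General solution: y = Ce^(2x²)
Applying IC y(0) = 5:
Particular solution: y = 5e^(2x²)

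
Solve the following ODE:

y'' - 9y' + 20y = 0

Characteristic equation: r² - 9r + 20 = 0
Roots: r = 4, 5 (distinct real)
General solution: y = C₁e^(4x) + C₂e^(5x)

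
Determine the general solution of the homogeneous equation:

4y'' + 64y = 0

Characteristic equation: 4r² + 64 = 0
Divide by 4: r² + 16 = 0
Roots: r = ±4i (complex conjugates)
General solution: y = C₁cos(4x) + C₂sin(4x)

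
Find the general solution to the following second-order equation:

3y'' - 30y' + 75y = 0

Characteristic equation: 3r² - 30r + 75 = 0
Divide by 3: r² - 10r + 25 = 0
Factored: (r - 5)² = 0
Repeated root: r = 5
General solution: y = (C₁ + C₂x)e^(5x)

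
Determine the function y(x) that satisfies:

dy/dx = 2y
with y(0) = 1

General solution: y = Ce^(2x)
Applying IC y(0) = 1:
Particular solution: y = e^(2x)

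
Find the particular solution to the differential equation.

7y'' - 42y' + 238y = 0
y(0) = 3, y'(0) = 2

General solution: y = e^(3x)(C₁cos(5x) + C₂sin(5x))
Complex roots r = 3 ± 5i
Applying ICs: C₁ = 3, C₂ = -7/5
Particular solution: y = e^(3x)(3cos(5x) - (7/5)sin(5x))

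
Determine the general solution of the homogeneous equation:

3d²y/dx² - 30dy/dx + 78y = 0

Characteristic equation: 3r² - 30r + 78 = 0
Divide by 3: r² - 10r + 26 = 0
Roots: r = 5 ± i (complex conjugates)
General solution: y = e^(5x)(C₁cos(x) + C₂sin(x))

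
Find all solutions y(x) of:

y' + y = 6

Using integrating factor method:

General solution: y = 6 + Ce^(-x)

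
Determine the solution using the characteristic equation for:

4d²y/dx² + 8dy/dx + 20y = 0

Characteristic equation: 4r² + 8r + 20 = 0
Divide by 4: r² + 2r + 5 = 0
Roots: r = -1 ± 2i (complex conjugates)
General solution: y = e^(-x)(C₁cos(2x) + C₂sin(2x))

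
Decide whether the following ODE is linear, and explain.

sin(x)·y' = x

Linear (y and its derivatives appear to the first power only, no products of y terms)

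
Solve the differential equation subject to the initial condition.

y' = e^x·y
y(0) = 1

General solution: y = Ce^(e^x)
Applying IC y(0) = 1:
Particular solution: y = e^(e^x - 1)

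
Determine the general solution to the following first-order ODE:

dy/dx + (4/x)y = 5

Using integrating factor method:

General solution: y = x + Cx^(-4)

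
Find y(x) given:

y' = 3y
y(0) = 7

General solution: y = Ce^(3x)
Applying IC y(0) = 7:
Particular solution: y = 7e^(3x)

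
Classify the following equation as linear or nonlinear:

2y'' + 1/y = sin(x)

Nonlinear (1/y term)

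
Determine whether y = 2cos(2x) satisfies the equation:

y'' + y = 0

Verification:
y'' = -8cos(2x)
y'' + y ≠ 0 (frequency mismatch: got 4 instead of 1)

No, it is not a solution.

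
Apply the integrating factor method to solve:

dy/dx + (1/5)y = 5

Using integrating factor method:

General solution: y = 25 + Ce^(-x/5)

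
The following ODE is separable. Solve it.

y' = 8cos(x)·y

Separating variables and integrating:
ln|y| = 8sin(x) + C

General solution: y = Ce^(8sin(x))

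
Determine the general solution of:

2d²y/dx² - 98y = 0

Characteristic equation: 2r² - 98 = 0
Divide by 2: r² - 49 = 0
Roots: r = 7, -7 (distinct real)
General solution: y = C₁e^(7x) + C₂e^(-7x)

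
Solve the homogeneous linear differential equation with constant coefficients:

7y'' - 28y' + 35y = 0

Characteristic equation: 7r² - 28r + 35 = 0
Divide by 7: r² - 4r + 5 = 0
Roots: r = 2 ± i (complex conjugates)
General solution: y = e^(2x)(C₁cos(x) + C₂sin(x))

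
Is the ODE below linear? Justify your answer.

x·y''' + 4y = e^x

Yes. Linear (y and its derivatives appear to the first power only, no products of y terms)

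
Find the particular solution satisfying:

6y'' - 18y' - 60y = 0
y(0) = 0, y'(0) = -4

General solution: y = C₁e^(5x) + C₂e^(-2x)
Applying ICs: C₁ = -4/7, C₂ = 4/7
Particular solution: y = -(4/7)e^(5x) + (4/7)e^(-2x)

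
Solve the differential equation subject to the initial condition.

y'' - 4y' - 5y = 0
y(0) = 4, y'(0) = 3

General solution: y = C₁e^(5x) + C₂e^(-x)
Applying ICs: C₁ = 7/6, C₂ = 17/6
Particular solution: y = (7/6)e^(5x) + (17/6)e^(-x)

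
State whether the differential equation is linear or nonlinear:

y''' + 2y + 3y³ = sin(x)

Nonlinear (y³ term)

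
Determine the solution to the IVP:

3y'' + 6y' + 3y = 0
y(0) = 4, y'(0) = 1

General solution: y = (C₁ + C₂x)e^(-x)
Repeated root r = -1
Applying ICs: C₁ = 4, C₂ = 5
Particular solution: y = (4 + 5x)e^(-x)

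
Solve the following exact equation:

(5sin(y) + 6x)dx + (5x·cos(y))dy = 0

Verify exactness: ∂M/∂y = ∂N/∂x ✓
Find F(x,y) such that ∂F/∂x = M, ∂F/∂y = N
Solution: 5x·sin(y) + 3x² = C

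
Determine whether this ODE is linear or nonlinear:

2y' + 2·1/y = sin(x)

Nonlinear (1/y term)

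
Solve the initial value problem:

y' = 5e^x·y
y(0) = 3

General solution: y = Ce^(5e^x)
Applying IC y(0) = 3:
Particular solution: y = 3e^(5(e^x - 1))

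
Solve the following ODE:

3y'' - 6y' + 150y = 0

Characteristic equation: 3r² - 6r + 150 = 0
Divide by 3: r² - 2r + 50 = 0
Roots: r = 1 ± 7i (complex conjugates)
General solution: y = e^x(C₁cos(7x) + C₂sin(7x))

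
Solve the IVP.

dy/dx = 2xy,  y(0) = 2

General solution: y = Ce^(x²)
Applying IC y(0) = 2:
Particular solution: y = 2e^(x²)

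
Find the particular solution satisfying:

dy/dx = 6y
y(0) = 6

General solution: y = Ce^(6x)
Applying IC y(0) = 6:
Particular solution: y = 6e^(6x)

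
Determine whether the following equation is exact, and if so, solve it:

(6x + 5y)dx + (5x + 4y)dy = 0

Verify exactness: ∂M/∂y = ∂N/∂x ✓
Find F(x,y) such that ∂F/∂x = M, ∂F/∂y = N
Solution: 3x² + 5xy + 2y² = C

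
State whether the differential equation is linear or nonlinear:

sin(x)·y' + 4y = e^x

Linear (y and its derivatives appear to the first power only, no products of y terms)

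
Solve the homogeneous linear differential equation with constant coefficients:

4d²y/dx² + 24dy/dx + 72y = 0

Characteristic equation: 4r² + 24r + 72 = 0
Divide by 4: r² + 6r + 18 = 0
Roots: r = -3 ± 3i (complex conjugates)
General solution: y = e^(-3x)(C₁cos(3x) + C₂sin(3x))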